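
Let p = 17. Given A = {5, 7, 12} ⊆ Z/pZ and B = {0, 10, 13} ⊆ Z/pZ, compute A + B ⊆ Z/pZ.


Work in Z/17Z: reduce every sum a + b modulo 17.
Enumerate all 9 pairs:
a = 5: 5+0=5, 5+10=15, 5+13=1
a = 7: 7+0=7, 7+10=0, 7+13=3
a = 12: 12+0=12, 12+10=5, 12+13=8
Distinct residues collected: {0, 1, 3, 5, 7, 8, 12, 15}
|A + B| = 8 (out of 17 total residues).

A + B = {0, 1, 3, 5, 7, 8, 12, 15}


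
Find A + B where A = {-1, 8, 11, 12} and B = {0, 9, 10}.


A + B = {a + b : a ∈ A, b ∈ B}.
Enumerate all |A|·|B| = 4·3 = 12 pairs (a, b) and collect distinct sums.
a = -1: -1+0=-1, -1+9=8, -1+10=9
a = 8: 8+0=8, 8+9=17, 8+10=18
a = 11: 11+0=11, 11+9=20, 11+10=21
a = 12: 12+0=12, 12+9=21, 12+10=22
Collecting distinct sums: A + B = {-1, 8, 9, 11, 12, 17, 18, 20, 21, 22}
|A + B| = 10

A + B = {-1, 8, 9, 11, 12, 17, 18, 20, 21, 22}


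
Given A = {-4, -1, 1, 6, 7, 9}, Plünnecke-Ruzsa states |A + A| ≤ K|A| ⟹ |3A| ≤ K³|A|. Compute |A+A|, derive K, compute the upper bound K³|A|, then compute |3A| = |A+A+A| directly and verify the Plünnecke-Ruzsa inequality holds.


|A| = 6.
Step 1: Compute A + A by enumerating all 36 pairs.
A + A = {-8, -5, -3, -2, 0, 2, 3, 5, 6, 7, 8, 10, 12, 13, 14, 15, 16, 18}, so |A + A| = 18.
Step 2: Doubling constant K = |A + A|/|A| = 18/6 = 18/6 ≈ 3.0000.
Step 3: Plünnecke-Ruzsa gives |3A| ≤ K³·|A| = (3.0000)³ · 6 ≈ 162.0000.
Step 4: Compute 3A = A + A + A directly by enumerating all triples (a,b,c) ∈ A³; |3A| = 34.
Step 5: Check 34 ≤ 162.0000? Yes ✓.

K = 18/6, Plünnecke-Ruzsa bound K³|A| ≈ 162.0000, |3A| = 34, inequality holds.


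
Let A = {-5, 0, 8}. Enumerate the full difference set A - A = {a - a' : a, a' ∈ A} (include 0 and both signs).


A - A = {a - a' : a, a' ∈ A}.
Compute a - a' for each ordered pair (a, a'):
a = -5: -5--5=0, -5-0=-5, -5-8=-13
a = 0: 0--5=5, 0-0=0, 0-8=-8
a = 8: 8--5=13, 8-0=8, 8-8=0
Collecting distinct values (and noting 0 appears from a-a):
A - A = {-13, -8, -5, 0, 5, 8, 13}
|A - A| = 7

A - A = {-13, -8, -5, 0, 5, 8, 13}


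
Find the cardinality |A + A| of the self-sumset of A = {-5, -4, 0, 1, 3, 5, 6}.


A + A = {a + a' : a, a' ∈ A}; |A| = 7.
General bounds: 2|A| - 1 ≤ |A + A| ≤ |A|(|A|+1)/2, i.e. 13 ≤ |A + A| ≤ 28.
Lower bound 2|A|-1 is attained iff A is an arithmetic progression.
Enumerate sums a + a' for a ≤ a' (symmetric, so this suffices):
a = -5: -5+-5=-10, -5+-4=-9, -5+0=-5, -5+1=-4, -5+3=-2, -5+5=0, -5+6=1
a = -4: -4+-4=-8, -4+0=-4, -4+1=-3, -4+3=-1, -4+5=1, -4+6=2
a = 0: 0+0=0, 0+1=1, 0+3=3, 0+5=5, 0+6=6
a = 1: 1+1=2, 1+3=4, 1+5=6, 1+6=7
a = 3: 3+3=6, 3+5=8, 3+6=9
a = 5: 5+5=10, 5+6=11
a = 6: 6+6=12
Distinct sums: {-10, -9, -8, -5, -4, -3, -2, -1, 0, 1, 2, 3, 4, 5, 6, 7, 8, 9, 10, 11, 12}
|A + A| = 21

|A + A| = 21


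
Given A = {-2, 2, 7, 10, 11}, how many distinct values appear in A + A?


A + A = {a + a' : a, a' ∈ A}; |A| = 5.
General bounds: 2|A| - 1 ≤ |A + A| ≤ |A|(|A|+1)/2, i.e. 9 ≤ |A + A| ≤ 15.
Lower bound 2|A|-1 is attained iff A is an arithmetic progression.
Enumerate sums a + a' for a ≤ a' (symmetric, so this suffices):
a = -2: -2+-2=-4, -2+2=0, -2+7=5, -2+10=8, -2+11=9
a = 2: 2+2=4, 2+7=9, 2+10=12, 2+11=13
a = 7: 7+7=14, 7+10=17, 7+11=18
a = 10: 10+10=20, 10+11=21
a = 11: 11+11=22
Distinct sums: {-4, 0, 4, 5, 8, 9, 12, 13, 14, 17, 18, 20, 21, 22}
|A + A| = 14

|A + A| = 14


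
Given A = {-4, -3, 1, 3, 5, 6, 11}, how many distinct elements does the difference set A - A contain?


A - A = {a - a' : a, a' ∈ A}; |A| = 7.
Bounds: 2|A|-1 ≤ |A - A| ≤ |A|² - |A| + 1, i.e. 13 ≤ |A - A| ≤ 43.
Note: 0 ∈ A - A always (from a - a). The set is symmetric: if d ∈ A - A then -d ∈ A - A.
Enumerate nonzero differences d = a - a' with a > a' (then include -d):
Positive differences: {1, 2, 3, 4, 5, 6, 7, 8, 9, 10, 14, 15}
Full difference set: {0} ∪ (positive diffs) ∪ (negative diffs).
|A - A| = 1 + 2·12 = 25 (matches direct enumeration: 25).

|A - A| = 25


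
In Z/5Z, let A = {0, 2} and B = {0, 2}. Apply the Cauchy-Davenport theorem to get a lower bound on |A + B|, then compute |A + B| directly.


Cauchy-Davenport: |A + B| ≥ min(p, |A| + |B| - 1) for A, B nonempty in Z/pZ.
|A| = 2, |B| = 2, p = 5.
CD lower bound = min(5, 2 + 2 - 1) = min(5, 3) = 3.
Compute A + B mod 5 directly:
a = 0: 0+0=0, 0+2=2
a = 2: 2+0=2, 2+2=4
A + B = {0, 2, 4}, so |A + B| = 3.
Verify: 3 ≥ 3? Yes ✓.

CD lower bound = 3, actual |A + B| = 3.


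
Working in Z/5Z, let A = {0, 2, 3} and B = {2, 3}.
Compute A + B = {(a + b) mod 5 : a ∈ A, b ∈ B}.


Work in Z/5Z: reduce every sum a + b modulo 5.
Enumerate all 6 pairs:
a = 0: 0+2=2, 0+3=3
a = 2: 2+2=4, 2+3=0
a = 3: 3+2=0, 3+3=1
Distinct residues collected: {0, 1, 2, 3, 4}
|A + B| = 5 (out of 5 total residues).

A + B = {0, 1, 2, 3, 4}


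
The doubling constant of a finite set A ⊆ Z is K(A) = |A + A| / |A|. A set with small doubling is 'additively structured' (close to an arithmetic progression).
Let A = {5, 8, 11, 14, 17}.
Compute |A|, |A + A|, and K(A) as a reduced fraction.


|A| = 5.
Compute A + A by enumerating all 25 pairs.
A + A = {10, 13, 16, 19, 22, 25, 28, 31, 34}, so |A + A| = 9.
K = |A + A| / |A| = 9/5 (already in lowest terms) ≈ 1.8000.
Reference: AP of size 5 gives K = 9/5 ≈ 1.8000; a fully generic set of size 5 gives K ≈ 3.0000.

|A| = 5, |A + A| = 9, K = 9/5.


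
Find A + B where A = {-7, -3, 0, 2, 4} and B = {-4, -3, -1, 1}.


A + B = {a + b : a ∈ A, b ∈ B}.
Enumerate all |A|·|B| = 5·4 = 20 pairs (a, b) and collect distinct sums.
a = -7: -7+-4=-11, -7+-3=-10, -7+-1=-8, -7+1=-6
a = -3: -3+-4=-7, -3+-3=-6, -3+-1=-4, -3+1=-2
a = 0: 0+-4=-4, 0+-3=-3, 0+-1=-1, 0+1=1
a = 2: 2+-4=-2, 2+-3=-1, 2+-1=1, 2+1=3
a = 4: 4+-4=0, 4+-3=1, 4+-1=3, 4+1=5
Collecting distinct sums: A + B = {-11, -10, -8, -7, -6, -4, -3, -2, -1, 0, 1, 3, 5}
|A + B| = 13

A + B = {-11, -10, -8, -7, -6, -4, -3, -2, -1, 0, 1, 3, 5}


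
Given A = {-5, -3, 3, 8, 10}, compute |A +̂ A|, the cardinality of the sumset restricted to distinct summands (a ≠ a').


Restricted sumset: A +̂ A = {a + a' : a ∈ A, a' ∈ A, a ≠ a'}.
Equivalently, take A + A and drop any sum 2a that is achievable ONLY as a + a for a ∈ A (i.e. sums representable only with equal summands).
Enumerate pairs (a, a') with a < a' (symmetric, so each unordered pair gives one sum; this covers all a ≠ a'):
  -5 + -3 = -8
  -5 + 3 = -2
  -5 + 8 = 3
  -5 + 10 = 5
  -3 + 3 = 0
  -3 + 8 = 5
  -3 + 10 = 7
  3 + 8 = 11
  3 + 10 = 13
  8 + 10 = 18
Collected distinct sums: {-8, -2, 0, 3, 5, 7, 11, 13, 18}
|A +̂ A| = 9
(Reference bound: |A +̂ A| ≥ 2|A| - 3 for |A| ≥ 2, with |A| = 5 giving ≥ 7.)

|A +̂ A| = 9


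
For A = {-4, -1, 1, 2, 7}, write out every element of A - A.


A - A = {a - a' : a, a' ∈ A}.
Compute a - a' for each ordered pair (a, a'):
a = -4: -4--4=0, -4--1=-3, -4-1=-5, -4-2=-6, -4-7=-11
a = -1: -1--4=3, -1--1=0, -1-1=-2, -1-2=-3, -1-7=-8
a = 1: 1--4=5, 1--1=2, 1-1=0, 1-2=-1, 1-7=-6
a = 2: 2--4=6, 2--1=3, 2-1=1, 2-2=0, 2-7=-5
a = 7: 7--4=11, 7--1=8, 7-1=6, 7-2=5, 7-7=0
Collecting distinct values (and noting 0 appears from a-a):
A - A = {-11, -8, -6, -5, -3, -2, -1, 0, 1, 2, 3, 5, 6, 8, 11}
|A - A| = 15

A - A = {-11, -8, -6, -5, -3, -2, -1, 0, 1, 2, 3, 5, 6, 8, 11}


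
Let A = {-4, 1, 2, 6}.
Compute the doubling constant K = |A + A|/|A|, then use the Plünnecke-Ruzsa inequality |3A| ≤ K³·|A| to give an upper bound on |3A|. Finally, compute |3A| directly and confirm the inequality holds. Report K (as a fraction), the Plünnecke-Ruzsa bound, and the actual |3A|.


|A| = 4.
Step 1: Compute A + A by enumerating all 16 pairs.
A + A = {-8, -3, -2, 2, 3, 4, 7, 8, 12}, so |A + A| = 9.
Step 2: Doubling constant K = |A + A|/|A| = 9/4 = 9/4 ≈ 2.2500.
Step 3: Plünnecke-Ruzsa gives |3A| ≤ K³·|A| = (2.2500)³ · 4 ≈ 45.5625.
Step 4: Compute 3A = A + A + A directly by enumerating all triples (a,b,c) ∈ A³; |3A| = 16.
Step 5: Check 16 ≤ 45.5625? Yes ✓.

K = 9/4, Plünnecke-Ruzsa bound K³|A| ≈ 45.5625, |3A| = 16, inequality holds.


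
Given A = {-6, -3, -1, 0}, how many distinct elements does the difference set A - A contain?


A - A = {a - a' : a, a' ∈ A}; |A| = 4.
Bounds: 2|A|-1 ≤ |A - A| ≤ |A|² - |A| + 1, i.e. 7 ≤ |A - A| ≤ 13.
Note: 0 ∈ A - A always (from a - a). The set is symmetric: if d ∈ A - A then -d ∈ A - A.
Enumerate nonzero differences d = a - a' with a > a' (then include -d):
Positive differences: {1, 2, 3, 5, 6}
Full difference set: {0} ∪ (positive diffs) ∪ (negative diffs).
|A - A| = 1 + 2·5 = 11 (matches direct enumeration: 11).

|A - A| = 11


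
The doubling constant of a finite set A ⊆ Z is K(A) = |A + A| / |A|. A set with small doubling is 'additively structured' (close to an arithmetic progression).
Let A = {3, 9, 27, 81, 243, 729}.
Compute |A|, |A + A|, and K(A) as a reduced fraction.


|A| = 6.
Compute A + A by enumerating all 36 pairs.
A + A = {6, 12, 18, 30, 36, 54, 84, 90, 108, 162, 246, 252, 270, 324, 486, 732, 738, 756, 810, 972, 1458}, so |A + A| = 21.
K = |A + A| / |A| = 21/6 = 7/2 ≈ 3.5000.
Reference: AP of size 6 gives K = 11/6 ≈ 1.8333; a fully generic set of size 6 gives K ≈ 3.5000.

|A| = 6, |A + A| = 21, K = 21/6 = 7/2.


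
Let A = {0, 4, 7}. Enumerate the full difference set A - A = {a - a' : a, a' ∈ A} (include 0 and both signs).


A - A = {a - a' : a, a' ∈ A}.
Compute a - a' for each ordered pair (a, a'):
a = 0: 0-0=0, 0-4=-4, 0-7=-7
a = 4: 4-0=4, 4-4=0, 4-7=-3
a = 7: 7-0=7, 7-4=3, 7-7=0
Collecting distinct values (and noting 0 appears from a-a):
A - A = {-7, -4, -3, 0, 3, 4, 7}
|A - A| = 7

A - A = {-7, -4, -3, 0, 3, 4, 7}


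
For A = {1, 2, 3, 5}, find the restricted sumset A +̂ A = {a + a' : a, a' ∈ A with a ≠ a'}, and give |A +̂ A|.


Restricted sumset: A +̂ A = {a + a' : a ∈ A, a' ∈ A, a ≠ a'}.
Equivalently, take A + A and drop any sum 2a that is achievable ONLY as a + a for a ∈ A (i.e. sums representable only with equal summands).
Enumerate pairs (a, a') with a < a' (symmetric, so each unordered pair gives one sum; this covers all a ≠ a'):
  1 + 2 = 3
  1 + 3 = 4
  1 + 5 = 6
  2 + 3 = 5
  2 + 5 = 7
  3 + 5 = 8
Collected distinct sums: {3, 4, 5, 6, 7, 8}
|A +̂ A| = 6
(Reference bound: |A +̂ A| ≥ 2|A| - 3 for |A| ≥ 2, with |A| = 4 giving ≥ 5.)

|A +̂ A| = 6


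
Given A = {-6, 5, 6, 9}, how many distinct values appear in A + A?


A + A = {a + a' : a, a' ∈ A}; |A| = 4.
General bounds: 2|A| - 1 ≤ |A + A| ≤ |A|(|A|+1)/2, i.e. 7 ≤ |A + A| ≤ 10.
Lower bound 2|A|-1 is attained iff A is an arithmetic progression.
Enumerate sums a + a' for a ≤ a' (symmetric, so this suffices):
a = -6: -6+-6=-12, -6+5=-1, -6+6=0, -6+9=3
a = 5: 5+5=10, 5+6=11, 5+9=14
a = 6: 6+6=12, 6+9=15
a = 9: 9+9=18
Distinct sums: {-12, -1, 0, 3, 10, 11, 12, 14, 15, 18}
|A + A| = 10

|A + A| = 10


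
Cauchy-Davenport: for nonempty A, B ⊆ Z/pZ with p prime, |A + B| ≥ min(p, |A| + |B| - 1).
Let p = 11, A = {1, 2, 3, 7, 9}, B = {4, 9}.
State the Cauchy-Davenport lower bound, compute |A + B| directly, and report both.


Cauchy-Davenport: |A + B| ≥ min(p, |A| + |B| - 1) for A, B nonempty in Z/pZ.
|A| = 5, |B| = 2, p = 11.
CD lower bound = min(11, 5 + 2 - 1) = min(11, 6) = 6.
Compute A + B mod 11 directly:
a = 1: 1+4=5, 1+9=10
a = 2: 2+4=6, 2+9=0
a = 3: 3+4=7, 3+9=1
a = 7: 7+4=0, 7+9=5
a = 9: 9+4=2, 9+9=7
A + B = {0, 1, 2, 5, 6, 7, 10}, so |A + B| = 7.
Verify: 7 ≥ 6? Yes ✓.

CD lower bound = 6, actual |A + B| = 7.


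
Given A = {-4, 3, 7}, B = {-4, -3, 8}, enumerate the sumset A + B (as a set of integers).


A + B = {a + b : a ∈ A, b ∈ B}.
Enumerate all |A|·|B| = 3·3 = 9 pairs (a, b) and collect distinct sums.
a = -4: -4+-4=-8, -4+-3=-7, -4+8=4
a = 3: 3+-4=-1, 3+-3=0, 3+8=11
a = 7: 7+-4=3, 7+-3=4, 7+8=15
Collecting distinct sums: A + B = {-8, -7, -1, 0, 3, 4, 11, 15}
|A + B| = 8

A + B = {-8, -7, -1, 0, 3, 4, 11, 15}


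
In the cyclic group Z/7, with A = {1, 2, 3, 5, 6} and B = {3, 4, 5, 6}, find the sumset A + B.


Work in Z/7Z: reduce every sum a + b modulo 7.
Enumerate all 20 pairs:
a = 1: 1+3=4, 1+4=5, 1+5=6, 1+6=0
a = 2: 2+3=5, 2+4=6, 2+5=0, 2+6=1
a = 3: 3+3=6, 3+4=0, 3+5=1, 3+6=2
a = 5: 5+3=1, 5+4=2, 5+5=3, 5+6=4
a = 6: 6+3=2, 6+4=3, 6+5=4, 6+6=5
Distinct residues collected: {0, 1, 2, 3, 4, 5, 6}
|A + B| = 7 (out of 7 total residues).

A + B = {0, 1, 2, 3, 4, 5, 6}


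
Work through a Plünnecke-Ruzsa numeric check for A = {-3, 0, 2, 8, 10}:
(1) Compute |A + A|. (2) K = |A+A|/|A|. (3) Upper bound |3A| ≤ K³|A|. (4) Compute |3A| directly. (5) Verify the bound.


|A| = 5.
Step 1: Compute A + A by enumerating all 25 pairs.
A + A = {-6, -3, -1, 0, 2, 4, 5, 7, 8, 10, 12, 16, 18, 20}, so |A + A| = 14.
Step 2: Doubling constant K = |A + A|/|A| = 14/5 = 14/5 ≈ 2.8000.
Step 3: Plünnecke-Ruzsa gives |3A| ≤ K³·|A| = (2.8000)³ · 5 ≈ 109.7600.
Step 4: Compute 3A = A + A + A directly by enumerating all triples (a,b,c) ∈ A³; |3A| = 28.
Step 5: Check 28 ≤ 109.7600? Yes ✓.

K = 14/5, Plünnecke-Ruzsa bound K³|A| ≈ 109.7600, |3A| = 28, inequality holds.


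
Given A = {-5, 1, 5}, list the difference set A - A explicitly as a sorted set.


A - A = {a - a' : a, a' ∈ A}.
Compute a - a' for each ordered pair (a, a'):
a = -5: -5--5=0, -5-1=-6, -5-5=-10
a = 1: 1--5=6, 1-1=0, 1-5=-4
a = 5: 5--5=10, 5-1=4, 5-5=0
Collecting distinct values (and noting 0 appears from a-a):
A - A = {-10, -6, -4, 0, 4, 6, 10}
|A - A| = 7

A - A = {-10, -6, -4, 0, 4, 6, 10}


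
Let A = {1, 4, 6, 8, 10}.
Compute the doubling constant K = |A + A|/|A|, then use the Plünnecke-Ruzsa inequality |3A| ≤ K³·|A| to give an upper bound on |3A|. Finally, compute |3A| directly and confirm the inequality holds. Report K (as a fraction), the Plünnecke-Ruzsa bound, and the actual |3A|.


|A| = 5.
Step 1: Compute A + A by enumerating all 25 pairs.
A + A = {2, 5, 7, 8, 9, 10, 11, 12, 14, 16, 18, 20}, so |A + A| = 12.
Step 2: Doubling constant K = |A + A|/|A| = 12/5 = 12/5 ≈ 2.4000.
Step 3: Plünnecke-Ruzsa gives |3A| ≤ K³·|A| = (2.4000)³ · 5 ≈ 69.1200.
Step 4: Compute 3A = A + A + A directly by enumerating all triples (a,b,c) ∈ A³; |3A| = 21.
Step 5: Check 21 ≤ 69.1200? Yes ✓.

K = 12/5, Plünnecke-Ruzsa bound K³|A| ≈ 69.1200, |3A| = 21, inequality holds.


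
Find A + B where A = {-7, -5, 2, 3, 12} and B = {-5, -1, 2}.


A + B = {a + b : a ∈ A, b ∈ B}.
Enumerate all |A|·|B| = 5·3 = 15 pairs (a, b) and collect distinct sums.
a = -7: -7+-5=-12, -7+-1=-8, -7+2=-5
a = -5: -5+-5=-10, -5+-1=-6, -5+2=-3
a = 2: 2+-5=-3, 2+-1=1, 2+2=4
a = 3: 3+-5=-2, 3+-1=2, 3+2=5
a = 12: 12+-5=7, 12+-1=11, 12+2=14
Collecting distinct sums: A + B = {-12, -10, -8, -6, -5, -3, -2, 1, 2, 4, 5, 7, 11, 14}
|A + B| = 14

A + B = {-12, -10, -8, -6, -5, -3, -2, 1, 2, 4, 5, 7, 11, 14}


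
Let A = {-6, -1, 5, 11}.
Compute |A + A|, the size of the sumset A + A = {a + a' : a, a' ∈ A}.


A + A = {a + a' : a, a' ∈ A}; |A| = 4.
General bounds: 2|A| - 1 ≤ |A + A| ≤ |A|(|A|+1)/2, i.e. 7 ≤ |A + A| ≤ 10.
Lower bound 2|A|-1 is attained iff A is an arithmetic progression.
Enumerate sums a + a' for a ≤ a' (symmetric, so this suffices):
a = -6: -6+-6=-12, -6+-1=-7, -6+5=-1, -6+11=5
a = -1: -1+-1=-2, -1+5=4, -1+11=10
a = 5: 5+5=10, 5+11=16
a = 11: 11+11=22
Distinct sums: {-12, -7, -2, -1, 4, 5, 10, 16, 22}
|A + A| = 9

|A + A| = 9


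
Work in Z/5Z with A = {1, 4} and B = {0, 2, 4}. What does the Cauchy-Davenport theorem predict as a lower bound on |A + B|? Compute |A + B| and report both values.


Cauchy-Davenport: |A + B| ≥ min(p, |A| + |B| - 1) for A, B nonempty in Z/pZ.
|A| = 2, |B| = 3, p = 5.
CD lower bound = min(5, 2 + 3 - 1) = min(5, 4) = 4.
Compute A + B mod 5 directly:
a = 1: 1+0=1, 1+2=3, 1+4=0
a = 4: 4+0=4, 4+2=1, 4+4=3
A + B = {0, 1, 3, 4}, so |A + B| = 4.
Verify: 4 ≥ 4? Yes ✓.

CD lower bound = 4, actual |A + B| = 4.


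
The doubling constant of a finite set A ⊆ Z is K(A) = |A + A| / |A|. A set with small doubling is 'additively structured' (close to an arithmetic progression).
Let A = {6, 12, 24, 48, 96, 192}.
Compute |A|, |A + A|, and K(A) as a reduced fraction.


|A| = 6.
Compute A + A by enumerating all 36 pairs.
A + A = {12, 18, 24, 30, 36, 48, 54, 60, 72, 96, 102, 108, 120, 144, 192, 198, 204, 216, 240, 288, 384}, so |A + A| = 21.
K = |A + A| / |A| = 21/6 = 7/2 ≈ 3.5000.
Reference: AP of size 6 gives K = 11/6 ≈ 1.8333; a fully generic set of size 6 gives K ≈ 3.5000.

|A| = 6, |A + A| = 21, K = 21/6 = 7/2.


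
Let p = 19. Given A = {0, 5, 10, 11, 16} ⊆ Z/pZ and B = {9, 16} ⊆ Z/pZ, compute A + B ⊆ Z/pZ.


Work in Z/19Z: reduce every sum a + b modulo 19.
Enumerate all 10 pairs:
a = 0: 0+9=9, 0+16=16
a = 5: 5+9=14, 5+16=2
a = 10: 10+9=0, 10+16=7
a = 11: 11+9=1, 11+16=8
a = 16: 16+9=6, 16+16=13
Distinct residues collected: {0, 1, 2, 6, 7, 8, 9, 13, 14, 16}
|A + B| = 10 (out of 19 total residues).

A + B = {0, 1, 2, 6, 7, 8, 9, 13, 14, 16}


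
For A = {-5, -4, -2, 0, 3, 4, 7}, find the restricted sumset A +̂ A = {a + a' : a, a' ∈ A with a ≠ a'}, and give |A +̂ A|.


Restricted sumset: A +̂ A = {a + a' : a ∈ A, a' ∈ A, a ≠ a'}.
Equivalently, take A + A and drop any sum 2a that is achievable ONLY as a + a for a ∈ A (i.e. sums representable only with equal summands).
Enumerate pairs (a, a') with a < a' (symmetric, so each unordered pair gives one sum; this covers all a ≠ a'):
  -5 + -4 = -9
  -5 + -2 = -7
  -5 + 0 = -5
  -5 + 3 = -2
  -5 + 4 = -1
  -5 + 7 = 2
  -4 + -2 = -6
  -4 + 0 = -4
  -4 + 3 = -1
  -4 + 4 = 0
  -4 + 7 = 3
  -2 + 0 = -2
  -2 + 3 = 1
  -2 + 4 = 2
  -2 + 7 = 5
  0 + 3 = 3
  0 + 4 = 4
  0 + 7 = 7
  3 + 4 = 7
  3 + 7 = 10
  4 + 7 = 11
Collected distinct sums: {-9, -7, -6, -5, -4, -2, -1, 0, 1, 2, 3, 4, 5, 7, 10, 11}
|A +̂ A| = 16
(Reference bound: |A +̂ A| ≥ 2|A| - 3 for |A| ≥ 2, with |A| = 7 giving ≥ 11.)

|A +̂ A| = 16


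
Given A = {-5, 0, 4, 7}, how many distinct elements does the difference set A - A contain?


A - A = {a - a' : a, a' ∈ A}; |A| = 4.
Bounds: 2|A|-1 ≤ |A - A| ≤ |A|² - |A| + 1, i.e. 7 ≤ |A - A| ≤ 13.
Note: 0 ∈ A - A always (from a - a). The set is symmetric: if d ∈ A - A then -d ∈ A - A.
Enumerate nonzero differences d = a - a' with a > a' (then include -d):
Positive differences: {3, 4, 5, 7, 9, 12}
Full difference set: {0} ∪ (positive diffs) ∪ (negative diffs).
|A - A| = 1 + 2·6 = 13 (matches direct enumeration: 13).

|A - A| = 13


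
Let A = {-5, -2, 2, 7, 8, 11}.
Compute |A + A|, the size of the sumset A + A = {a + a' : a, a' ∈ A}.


A + A = {a + a' : a, a' ∈ A}; |A| = 6.
General bounds: 2|A| - 1 ≤ |A + A| ≤ |A|(|A|+1)/2, i.e. 11 ≤ |A + A| ≤ 21.
Lower bound 2|A|-1 is attained iff A is an arithmetic progression.
Enumerate sums a + a' for a ≤ a' (symmetric, so this suffices):
a = -5: -5+-5=-10, -5+-2=-7, -5+2=-3, -5+7=2, -5+8=3, -5+11=6
a = -2: -2+-2=-4, -2+2=0, -2+7=5, -2+8=6, -2+11=9
a = 2: 2+2=4, 2+7=9, 2+8=10, 2+11=13
a = 7: 7+7=14, 7+8=15, 7+11=18
a = 8: 8+8=16, 8+11=19
a = 11: 11+11=22
Distinct sums: {-10, -7, -4, -3, 0, 2, 3, 4, 5, 6, 9, 10, 13, 14, 15, 16, 18, 19, 22}
|A + A| = 19

|A + A| = 19


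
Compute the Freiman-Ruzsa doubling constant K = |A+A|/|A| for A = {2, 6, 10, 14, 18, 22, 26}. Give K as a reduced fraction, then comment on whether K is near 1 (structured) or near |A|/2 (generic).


|A| = 7.
Compute A + A by enumerating all 49 pairs.
A + A = {4, 8, 12, 16, 20, 24, 28, 32, 36, 40, 44, 48, 52}, so |A + A| = 13.
K = |A + A| / |A| = 13/7 (already in lowest terms) ≈ 1.8571.
Reference: AP of size 7 gives K = 13/7 ≈ 1.8571; a fully generic set of size 7 gives K ≈ 4.0000.

|A| = 7, |A + A| = 13, K = 13/7.


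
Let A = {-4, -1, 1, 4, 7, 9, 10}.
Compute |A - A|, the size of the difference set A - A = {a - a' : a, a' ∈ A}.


A - A = {a - a' : a, a' ∈ A}; |A| = 7.
Bounds: 2|A|-1 ≤ |A - A| ≤ |A|² - |A| + 1, i.e. 13 ≤ |A - A| ≤ 43.
Note: 0 ∈ A - A always (from a - a). The set is symmetric: if d ∈ A - A then -d ∈ A - A.
Enumerate nonzero differences d = a - a' with a > a' (then include -d):
Positive differences: {1, 2, 3, 5, 6, 8, 9, 10, 11, 13, 14}
Full difference set: {0} ∪ (positive diffs) ∪ (negative diffs).
|A - A| = 1 + 2·11 = 23 (matches direct enumeration: 23).

|A - A| = 23


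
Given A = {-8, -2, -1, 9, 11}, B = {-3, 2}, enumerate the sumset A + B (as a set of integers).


A + B = {a + b : a ∈ A, b ∈ B}.
Enumerate all |A|·|B| = 5·2 = 10 pairs (a, b) and collect distinct sums.
a = -8: -8+-3=-11, -8+2=-6
a = -2: -2+-3=-5, -2+2=0
a = -1: -1+-3=-4, -1+2=1
a = 9: 9+-3=6, 9+2=11
a = 11: 11+-3=8, 11+2=13
Collecting distinct sums: A + B = {-11, -6, -5, -4, 0, 1, 6, 8, 11, 13}
|A + B| = 10

A + B = {-11, -6, -5, -4, 0, 1, 6, 8, 11, 13}


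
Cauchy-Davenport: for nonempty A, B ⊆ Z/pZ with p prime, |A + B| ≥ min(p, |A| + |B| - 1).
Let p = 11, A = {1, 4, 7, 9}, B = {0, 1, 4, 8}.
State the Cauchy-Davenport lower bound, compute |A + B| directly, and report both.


Cauchy-Davenport: |A + B| ≥ min(p, |A| + |B| - 1) for A, B nonempty in Z/pZ.
|A| = 4, |B| = 4, p = 11.
CD lower bound = min(11, 4 + 4 - 1) = min(11, 7) = 7.
Compute A + B mod 11 directly:
a = 1: 1+0=1, 1+1=2, 1+4=5, 1+8=9
a = 4: 4+0=4, 4+1=5, 4+4=8, 4+8=1
a = 7: 7+0=7, 7+1=8, 7+4=0, 7+8=4
a = 9: 9+0=9, 9+1=10, 9+4=2, 9+8=6
A + B = {0, 1, 2, 4, 5, 6, 7, 8, 9, 10}, so |A + B| = 10.
Verify: 10 ≥ 7? Yes ✓.

CD lower bound = 7, actual |A + B| = 10.


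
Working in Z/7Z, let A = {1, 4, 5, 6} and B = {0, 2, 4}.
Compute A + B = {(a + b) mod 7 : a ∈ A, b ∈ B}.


Work in Z/7Z: reduce every sum a + b modulo 7.
Enumerate all 12 pairs:
a = 1: 1+0=1, 1+2=3, 1+4=5
a = 4: 4+0=4, 4+2=6, 4+4=1
a = 5: 5+0=5, 5+2=0, 5+4=2
a = 6: 6+0=6, 6+2=1, 6+4=3
Distinct residues collected: {0, 1, 2, 3, 4, 5, 6}
|A + B| = 7 (out of 7 total residues).

A + B = {0, 1, 2, 3, 4, 5, 6}


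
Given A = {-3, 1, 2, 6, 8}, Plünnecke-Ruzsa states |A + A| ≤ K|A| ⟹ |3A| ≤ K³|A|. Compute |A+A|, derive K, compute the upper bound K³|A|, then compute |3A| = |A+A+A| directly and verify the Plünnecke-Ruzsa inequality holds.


|A| = 5.
Step 1: Compute A + A by enumerating all 25 pairs.
A + A = {-6, -2, -1, 2, 3, 4, 5, 7, 8, 9, 10, 12, 14, 16}, so |A + A| = 14.
Step 2: Doubling constant K = |A + A|/|A| = 14/5 = 14/5 ≈ 2.8000.
Step 3: Plünnecke-Ruzsa gives |3A| ≤ K³·|A| = (2.8000)³ · 5 ≈ 109.7600.
Step 4: Compute 3A = A + A + A directly by enumerating all triples (a,b,c) ∈ A³; |3A| = 26.
Step 5: Check 26 ≤ 109.7600? Yes ✓.

K = 14/5, Plünnecke-Ruzsa bound K³|A| ≈ 109.7600, |3A| = 26, inequality holds.


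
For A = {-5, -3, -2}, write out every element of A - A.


A - A = {a - a' : a, a' ∈ A}.
Compute a - a' for each ordered pair (a, a'):
a = -5: -5--5=0, -5--3=-2, -5--2=-3
a = -3: -3--5=2, -3--3=0, -3--2=-1
a = -2: -2--5=3, -2--3=1, -2--2=0
Collecting distinct values (and noting 0 appears from a-a):
A - A = {-3, -2, -1, 0, 1, 2, 3}
|A - A| = 7

A - A = {-3, -2, -1, 0, 1, 2, 3}


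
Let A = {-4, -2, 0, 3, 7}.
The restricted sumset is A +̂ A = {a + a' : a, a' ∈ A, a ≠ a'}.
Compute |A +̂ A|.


Restricted sumset: A +̂ A = {a + a' : a ∈ A, a' ∈ A, a ≠ a'}.
Equivalently, take A + A and drop any sum 2a that is achievable ONLY as a + a for a ∈ A (i.e. sums representable only with equal summands).
Enumerate pairs (a, a') with a < a' (symmetric, so each unordered pair gives one sum; this covers all a ≠ a'):
  -4 + -2 = -6
  -4 + 0 = -4
  -4 + 3 = -1
  -4 + 7 = 3
  -2 + 0 = -2
  -2 + 3 = 1
  -2 + 7 = 5
  0 + 3 = 3
  0 + 7 = 7
  3 + 7 = 10
Collected distinct sums: {-6, -4, -2, -1, 1, 3, 5, 7, 10}
|A +̂ A| = 9
(Reference bound: |A +̂ A| ≥ 2|A| - 3 for |A| ≥ 2, with |A| = 5 giving ≥ 7.)

|A +̂ A| = 9


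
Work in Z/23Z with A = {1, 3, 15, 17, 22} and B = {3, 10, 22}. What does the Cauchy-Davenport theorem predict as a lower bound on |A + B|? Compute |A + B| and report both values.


Cauchy-Davenport: |A + B| ≥ min(p, |A| + |B| - 1) for A, B nonempty in Z/pZ.
|A| = 5, |B| = 3, p = 23.
CD lower bound = min(23, 5 + 3 - 1) = min(23, 7) = 7.
Compute A + B mod 23 directly:
a = 1: 1+3=4, 1+10=11, 1+22=0
a = 3: 3+3=6, 3+10=13, 3+22=2
a = 15: 15+3=18, 15+10=2, 15+22=14
a = 17: 17+3=20, 17+10=4, 17+22=16
a = 22: 22+3=2, 22+10=9, 22+22=21
A + B = {0, 2, 4, 6, 9, 11, 13, 14, 16, 18, 20, 21}, so |A + B| = 12.
Verify: 12 ≥ 7? Yes ✓.

CD lower bound = 7, actual |A + B| = 12.


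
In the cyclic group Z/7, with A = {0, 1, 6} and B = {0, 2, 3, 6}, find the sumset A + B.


Work in Z/7Z: reduce every sum a + b modulo 7.
Enumerate all 12 pairs:
a = 0: 0+0=0, 0+2=2, 0+3=3, 0+6=6
a = 1: 1+0=1, 1+2=3, 1+3=4, 1+6=0
a = 6: 6+0=6, 6+2=1, 6+3=2, 6+6=5
Distinct residues collected: {0, 1, 2, 3, 4, 5, 6}
|A + B| = 7 (out of 7 total residues).

A + B = {0, 1, 2, 3, 4, 5, 6}


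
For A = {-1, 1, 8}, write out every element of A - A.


A - A = {a - a' : a, a' ∈ A}.
Compute a - a' for each ordered pair (a, a'):
a = -1: -1--1=0, -1-1=-2, -1-8=-9
a = 1: 1--1=2, 1-1=0, 1-8=-7
a = 8: 8--1=9, 8-1=7, 8-8=0
Collecting distinct values (and noting 0 appears from a-a):
A - A = {-9, -7, -2, 0, 2, 7, 9}
|A - A| = 7

A - A = {-9, -7, -2, 0, 2, 7, 9}


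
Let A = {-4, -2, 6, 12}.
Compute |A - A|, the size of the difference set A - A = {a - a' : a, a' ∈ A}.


A - A = {a - a' : a, a' ∈ A}; |A| = 4.
Bounds: 2|A|-1 ≤ |A - A| ≤ |A|² - |A| + 1, i.e. 7 ≤ |A - A| ≤ 13.
Note: 0 ∈ A - A always (from a - a). The set is symmetric: if d ∈ A - A then -d ∈ A - A.
Enumerate nonzero differences d = a - a' with a > a' (then include -d):
Positive differences: {2, 6, 8, 10, 14, 16}
Full difference set: {0} ∪ (positive diffs) ∪ (negative diffs).
|A - A| = 1 + 2·6 = 13 (matches direct enumeration: 13).

|A - A| = 13


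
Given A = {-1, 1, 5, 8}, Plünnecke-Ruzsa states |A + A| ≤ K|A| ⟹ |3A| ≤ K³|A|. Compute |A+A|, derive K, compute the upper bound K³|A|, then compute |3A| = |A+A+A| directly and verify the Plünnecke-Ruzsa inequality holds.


|A| = 4.
Step 1: Compute A + A by enumerating all 16 pairs.
A + A = {-2, 0, 2, 4, 6, 7, 9, 10, 13, 16}, so |A + A| = 10.
Step 2: Doubling constant K = |A + A|/|A| = 10/4 = 10/4 ≈ 2.5000.
Step 3: Plünnecke-Ruzsa gives |3A| ≤ K³·|A| = (2.5000)³ · 4 ≈ 62.5000.
Step 4: Compute 3A = A + A + A directly by enumerating all triples (a,b,c) ∈ A³; |3A| = 18.
Step 5: Check 18 ≤ 62.5000? Yes ✓.

K = 10/4, Plünnecke-Ruzsa bound K³|A| ≈ 62.5000, |3A| = 18, inequality holds.


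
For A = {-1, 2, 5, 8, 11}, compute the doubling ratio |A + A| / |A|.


|A| = 5.
Compute A + A by enumerating all 25 pairs.
A + A = {-2, 1, 4, 7, 10, 13, 16, 19, 22}, so |A + A| = 9.
K = |A + A| / |A| = 9/5 (already in lowest terms) ≈ 1.8000.
Reference: AP of size 5 gives K = 9/5 ≈ 1.8000; a fully generic set of size 5 gives K ≈ 3.0000.

|A| = 5, |A + A| = 9, K = 9/5.


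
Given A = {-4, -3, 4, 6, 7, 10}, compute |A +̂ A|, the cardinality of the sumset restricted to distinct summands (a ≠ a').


Restricted sumset: A +̂ A = {a + a' : a ∈ A, a' ∈ A, a ≠ a'}.
Equivalently, take A + A and drop any sum 2a that is achievable ONLY as a + a for a ∈ A (i.e. sums representable only with equal summands).
Enumerate pairs (a, a') with a < a' (symmetric, so each unordered pair gives one sum; this covers all a ≠ a'):
  -4 + -3 = -7
  -4 + 4 = 0
  -4 + 6 = 2
  -4 + 7 = 3
  -4 + 10 = 6
  -3 + 4 = 1
  -3 + 6 = 3
  -3 + 7 = 4
  -3 + 10 = 7
  4 + 6 = 10
  4 + 7 = 11
  4 + 10 = 14
  6 + 7 = 13
  6 + 10 = 16
  7 + 10 = 17
Collected distinct sums: {-7, 0, 1, 2, 3, 4, 6, 7, 10, 11, 13, 14, 16, 17}
|A +̂ A| = 14
(Reference bound: |A +̂ A| ≥ 2|A| - 3 for |A| ≥ 2, with |A| = 6 giving ≥ 9.)

|A +̂ A| = 14


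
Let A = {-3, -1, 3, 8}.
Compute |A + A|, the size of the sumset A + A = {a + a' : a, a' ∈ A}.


A + A = {a + a' : a, a' ∈ A}; |A| = 4.
General bounds: 2|A| - 1 ≤ |A + A| ≤ |A|(|A|+1)/2, i.e. 7 ≤ |A + A| ≤ 10.
Lower bound 2|A|-1 is attained iff A is an arithmetic progression.
Enumerate sums a + a' for a ≤ a' (symmetric, so this suffices):
a = -3: -3+-3=-6, -3+-1=-4, -3+3=0, -3+8=5
a = -1: -1+-1=-2, -1+3=2, -1+8=7
a = 3: 3+3=6, 3+8=11
a = 8: 8+8=16
Distinct sums: {-6, -4, -2, 0, 2, 5, 6, 7, 11, 16}
|A + A| = 10

|A + A| = 10


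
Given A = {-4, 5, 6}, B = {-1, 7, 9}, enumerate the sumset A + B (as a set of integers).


A + B = {a + b : a ∈ A, b ∈ B}.
Enumerate all |A|·|B| = 3·3 = 9 pairs (a, b) and collect distinct sums.
a = -4: -4+-1=-5, -4+7=3, -4+9=5
a = 5: 5+-1=4, 5+7=12, 5+9=14
a = 6: 6+-1=5, 6+7=13, 6+9=15
Collecting distinct sums: A + B = {-5, 3, 4, 5, 12, 13, 14, 15}
|A + B| = 8

A + B = {-5, 3, 4, 5, 12, 13, 14, 15}


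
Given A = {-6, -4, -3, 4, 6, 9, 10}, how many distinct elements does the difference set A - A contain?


A - A = {a - a' : a, a' ∈ A}; |A| = 7.
Bounds: 2|A|-1 ≤ |A - A| ≤ |A|² - |A| + 1, i.e. 13 ≤ |A - A| ≤ 43.
Note: 0 ∈ A - A always (from a - a). The set is symmetric: if d ∈ A - A then -d ∈ A - A.
Enumerate nonzero differences d = a - a' with a > a' (then include -d):
Positive differences: {1, 2, 3, 4, 5, 6, 7, 8, 9, 10, 12, 13, 14, 15, 16}
Full difference set: {0} ∪ (positive diffs) ∪ (negative diffs).
|A - A| = 1 + 2·15 = 31 (matches direct enumeration: 31).

|A - A| = 31


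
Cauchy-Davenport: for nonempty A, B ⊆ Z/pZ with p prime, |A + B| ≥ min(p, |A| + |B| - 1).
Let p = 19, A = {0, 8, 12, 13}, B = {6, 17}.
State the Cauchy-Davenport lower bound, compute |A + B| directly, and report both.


Cauchy-Davenport: |A + B| ≥ min(p, |A| + |B| - 1) for A, B nonempty in Z/pZ.
|A| = 4, |B| = 2, p = 19.
CD lower bound = min(19, 4 + 2 - 1) = min(19, 5) = 5.
Compute A + B mod 19 directly:
a = 0: 0+6=6, 0+17=17
a = 8: 8+6=14, 8+17=6
a = 12: 12+6=18, 12+17=10
a = 13: 13+6=0, 13+17=11
A + B = {0, 6, 10, 11, 14, 17, 18}, so |A + B| = 7.
Verify: 7 ≥ 5? Yes ✓.

CD lower bound = 5, actual |A + B| = 7.


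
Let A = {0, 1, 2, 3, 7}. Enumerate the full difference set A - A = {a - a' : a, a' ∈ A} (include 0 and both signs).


A - A = {a - a' : a, a' ∈ A}.
Compute a - a' for each ordered pair (a, a'):
a = 0: 0-0=0, 0-1=-1, 0-2=-2, 0-3=-3, 0-7=-7
a = 1: 1-0=1, 1-1=0, 1-2=-1, 1-3=-2, 1-7=-6
a = 2: 2-0=2, 2-1=1, 2-2=0, 2-3=-1, 2-7=-5
a = 3: 3-0=3, 3-1=2, 3-2=1, 3-3=0, 3-7=-4
a = 7: 7-0=7, 7-1=6, 7-2=5, 7-3=4, 7-7=0
Collecting distinct values (and noting 0 appears from a-a):
A - A = {-7, -6, -5, -4, -3, -2, -1, 0, 1, 2, 3, 4, 5, 6, 7}
|A - A| = 15

A - A = {-7, -6, -5, -4, -3, -2, -1, 0, 1, 2, 3, 4, 5, 6, 7}


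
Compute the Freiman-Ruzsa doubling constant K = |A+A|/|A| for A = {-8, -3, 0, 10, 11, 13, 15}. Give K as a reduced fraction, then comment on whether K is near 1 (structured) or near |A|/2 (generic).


|A| = 7.
Compute A + A by enumerating all 49 pairs.
A + A = {-16, -11, -8, -6, -3, 0, 2, 3, 5, 7, 8, 10, 11, 12, 13, 15, 20, 21, 22, 23, 24, 25, 26, 28, 30}, so |A + A| = 25.
K = |A + A| / |A| = 25/7 (already in lowest terms) ≈ 3.5714.
Reference: AP of size 7 gives K = 13/7 ≈ 1.8571; a fully generic set of size 7 gives K ≈ 4.0000.

|A| = 7, |A + A| = 25, K = 25/7.


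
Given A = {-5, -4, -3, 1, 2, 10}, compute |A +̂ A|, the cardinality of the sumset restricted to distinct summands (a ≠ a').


Restricted sumset: A +̂ A = {a + a' : a ∈ A, a' ∈ A, a ≠ a'}.
Equivalently, take A + A and drop any sum 2a that is achievable ONLY as a + a for a ∈ A (i.e. sums representable only with equal summands).
Enumerate pairs (a, a') with a < a' (symmetric, so each unordered pair gives one sum; this covers all a ≠ a'):
  -5 + -4 = -9
  -5 + -3 = -8
  -5 + 1 = -4
  -5 + 2 = -3
  -5 + 10 = 5
  -4 + -3 = -7
  -4 + 1 = -3
  -4 + 2 = -2
  -4 + 10 = 6
  -3 + 1 = -2
  -3 + 2 = -1
  -3 + 10 = 7
  1 + 2 = 3
  1 + 10 = 11
  2 + 10 = 12
Collected distinct sums: {-9, -8, -7, -4, -3, -2, -1, 3, 5, 6, 7, 11, 12}
|A +̂ A| = 13
(Reference bound: |A +̂ A| ≥ 2|A| - 3 for |A| ≥ 2, with |A| = 6 giving ≥ 9.)

|A +̂ A| = 13


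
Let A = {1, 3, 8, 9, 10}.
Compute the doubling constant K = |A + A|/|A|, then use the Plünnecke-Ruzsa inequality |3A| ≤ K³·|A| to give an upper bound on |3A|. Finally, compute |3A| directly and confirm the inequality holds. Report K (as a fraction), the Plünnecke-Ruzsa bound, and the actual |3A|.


|A| = 5.
Step 1: Compute A + A by enumerating all 25 pairs.
A + A = {2, 4, 6, 9, 10, 11, 12, 13, 16, 17, 18, 19, 20}, so |A + A| = 13.
Step 2: Doubling constant K = |A + A|/|A| = 13/5 = 13/5 ≈ 2.6000.
Step 3: Plünnecke-Ruzsa gives |3A| ≤ K³·|A| = (2.6000)³ · 5 ≈ 87.8800.
Step 4: Compute 3A = A + A + A directly by enumerating all triples (a,b,c) ∈ A³; |3A| = 25.
Step 5: Check 25 ≤ 87.8800? Yes ✓.

K = 13/5, Plünnecke-Ruzsa bound K³|A| ≈ 87.8800, |3A| = 25, inequality holds.


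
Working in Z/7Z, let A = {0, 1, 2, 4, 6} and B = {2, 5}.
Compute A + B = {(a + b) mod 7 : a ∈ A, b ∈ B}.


Work in Z/7Z: reduce every sum a + b modulo 7.
Enumerate all 10 pairs:
a = 0: 0+2=2, 0+5=5
a = 1: 1+2=3, 1+5=6
a = 2: 2+2=4, 2+5=0
a = 4: 4+2=6, 4+5=2
a = 6: 6+2=1, 6+5=4
Distinct residues collected: {0, 1, 2, 3, 4, 5, 6}
|A + B| = 7 (out of 7 total residues).

A + B = {0, 1, 2, 3, 4, 5, 6}


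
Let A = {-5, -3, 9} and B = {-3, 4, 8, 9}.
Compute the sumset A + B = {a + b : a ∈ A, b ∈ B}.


A + B = {a + b : a ∈ A, b ∈ B}.
Enumerate all |A|·|B| = 3·4 = 12 pairs (a, b) and collect distinct sums.
a = -5: -5+-3=-8, -5+4=-1, -5+8=3, -5+9=4
a = -3: -3+-3=-6, -3+4=1, -3+8=5, -3+9=6
a = 9: 9+-3=6, 9+4=13, 9+8=17, 9+9=18
Collecting distinct sums: A + B = {-8, -6, -1, 1, 3, 4, 5, 6, 13, 17, 18}
|A + B| = 11

A + B = {-8, -6, -1, 1, 3, 4, 5, 6, 13, 17, 18}


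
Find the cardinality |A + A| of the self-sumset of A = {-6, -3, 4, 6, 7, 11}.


A + A = {a + a' : a, a' ∈ A}; |A| = 6.
General bounds: 2|A| - 1 ≤ |A + A| ≤ |A|(|A|+1)/2, i.e. 11 ≤ |A + A| ≤ 21.
Lower bound 2|A|-1 is attained iff A is an arithmetic progression.
Enumerate sums a + a' for a ≤ a' (symmetric, so this suffices):
a = -6: -6+-6=-12, -6+-3=-9, -6+4=-2, -6+6=0, -6+7=1, -6+11=5
a = -3: -3+-3=-6, -3+4=1, -3+6=3, -3+7=4, -3+11=8
a = 4: 4+4=8, 4+6=10, 4+7=11, 4+11=15
a = 6: 6+6=12, 6+7=13, 6+11=17
a = 7: 7+7=14, 7+11=18
a = 11: 11+11=22
Distinct sums: {-12, -9, -6, -2, 0, 1, 3, 4, 5, 8, 10, 11, 12, 13, 14, 15, 17, 18, 22}
|A + A| = 19

|A + A| = 19


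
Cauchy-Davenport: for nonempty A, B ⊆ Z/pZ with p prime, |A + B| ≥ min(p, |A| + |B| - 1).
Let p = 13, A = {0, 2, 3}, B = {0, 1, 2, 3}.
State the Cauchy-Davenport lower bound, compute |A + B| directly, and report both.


Cauchy-Davenport: |A + B| ≥ min(p, |A| + |B| - 1) for A, B nonempty in Z/pZ.
|A| = 3, |B| = 4, p = 13.
CD lower bound = min(13, 3 + 4 - 1) = min(13, 6) = 6.
Compute A + B mod 13 directly:
a = 0: 0+0=0, 0+1=1, 0+2=2, 0+3=3
a = 2: 2+0=2, 2+1=3, 2+2=4, 2+3=5
a = 3: 3+0=3, 3+1=4, 3+2=5, 3+3=6
A + B = {0, 1, 2, 3, 4, 5, 6}, so |A + B| = 7.
Verify: 7 ≥ 6? Yes ✓.

CD lower bound = 6, actual |A + B| = 7.


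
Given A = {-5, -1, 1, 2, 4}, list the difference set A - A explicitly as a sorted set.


A - A = {a - a' : a, a' ∈ A}.
Compute a - a' for each ordered pair (a, a'):
a = -5: -5--5=0, -5--1=-4, -5-1=-6, -5-2=-7, -5-4=-9
a = -1: -1--5=4, -1--1=0, -1-1=-2, -1-2=-3, -1-4=-5
a = 1: 1--5=6, 1--1=2, 1-1=0, 1-2=-1, 1-4=-3
a = 2: 2--5=7, 2--1=3, 2-1=1, 2-2=0, 2-4=-2
a = 4: 4--5=9, 4--1=5, 4-1=3, 4-2=2, 4-4=0
Collecting distinct values (and noting 0 appears from a-a):
A - A = {-9, -7, -6, -5, -4, -3, -2, -1, 0, 1, 2, 3, 4, 5, 6, 7, 9}
|A - A| = 17

A - A = {-9, -7, -6, -5, -4, -3, -2, -1, 0, 1, 2, 3, 4, 5, 6, 7, 9}


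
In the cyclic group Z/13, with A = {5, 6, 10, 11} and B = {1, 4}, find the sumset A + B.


Work in Z/13Z: reduce every sum a + b modulo 13.
Enumerate all 8 pairs:
a = 5: 5+1=6, 5+4=9
a = 6: 6+1=7, 6+4=10
a = 10: 10+1=11, 10+4=1
a = 11: 11+1=12, 11+4=2
Distinct residues collected: {1, 2, 6, 7, 9, 10, 11, 12}
|A + B| = 8 (out of 13 total residues).

A + B = {1, 2, 6, 7, 9, 10, 11, 12}


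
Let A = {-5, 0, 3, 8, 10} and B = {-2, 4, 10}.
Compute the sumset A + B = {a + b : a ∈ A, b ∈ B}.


A + B = {a + b : a ∈ A, b ∈ B}.
Enumerate all |A|·|B| = 5·3 = 15 pairs (a, b) and collect distinct sums.
a = -5: -5+-2=-7, -5+4=-1, -5+10=5
a = 0: 0+-2=-2, 0+4=4, 0+10=10
a = 3: 3+-2=1, 3+4=7, 3+10=13
a = 8: 8+-2=6, 8+4=12, 8+10=18
a = 10: 10+-2=8, 10+4=14, 10+10=20
Collecting distinct sums: A + B = {-7, -2, -1, 1, 4, 5, 6, 7, 8, 10, 12, 13, 14, 18, 20}
|A + B| = 15

A + B = {-7, -2, -1, 1, 4, 5, 6, 7, 8, 10, 12, 13, 14, 18, 20}


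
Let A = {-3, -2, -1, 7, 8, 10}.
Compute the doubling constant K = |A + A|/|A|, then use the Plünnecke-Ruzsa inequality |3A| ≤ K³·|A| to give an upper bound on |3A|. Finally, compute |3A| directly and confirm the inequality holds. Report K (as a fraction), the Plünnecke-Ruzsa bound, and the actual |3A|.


|A| = 6.
Step 1: Compute A + A by enumerating all 36 pairs.
A + A = {-6, -5, -4, -3, -2, 4, 5, 6, 7, 8, 9, 14, 15, 16, 17, 18, 20}, so |A + A| = 17.
Step 2: Doubling constant K = |A + A|/|A| = 17/6 = 17/6 ≈ 2.8333.
Step 3: Plünnecke-Ruzsa gives |3A| ≤ K³·|A| = (2.8333)³ · 6 ≈ 136.4722.
Step 4: Compute 3A = A + A + A directly by enumerating all triples (a,b,c) ∈ A³; |3A| = 33.
Step 5: Check 33 ≤ 136.4722? Yes ✓.

K = 17/6, Plünnecke-Ruzsa bound K³|A| ≈ 136.4722, |3A| = 33, inequality holds.


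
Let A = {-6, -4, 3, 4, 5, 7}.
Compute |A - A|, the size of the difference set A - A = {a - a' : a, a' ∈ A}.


A - A = {a - a' : a, a' ∈ A}; |A| = 6.
Bounds: 2|A|-1 ≤ |A - A| ≤ |A|² - |A| + 1, i.e. 11 ≤ |A - A| ≤ 31.
Note: 0 ∈ A - A always (from a - a). The set is symmetric: if d ∈ A - A then -d ∈ A - A.
Enumerate nonzero differences d = a - a' with a > a' (then include -d):
Positive differences: {1, 2, 3, 4, 7, 8, 9, 10, 11, 13}
Full difference set: {0} ∪ (positive diffs) ∪ (negative diffs).
|A - A| = 1 + 2·10 = 21 (matches direct enumeration: 21).

|A - A| = 21


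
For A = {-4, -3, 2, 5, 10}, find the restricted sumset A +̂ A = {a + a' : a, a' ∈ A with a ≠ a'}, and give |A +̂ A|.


Restricted sumset: A +̂ A = {a + a' : a ∈ A, a' ∈ A, a ≠ a'}.
Equivalently, take A + A and drop any sum 2a that is achievable ONLY as a + a for a ∈ A (i.e. sums representable only with equal summands).
Enumerate pairs (a, a') with a < a' (symmetric, so each unordered pair gives one sum; this covers all a ≠ a'):
  -4 + -3 = -7
  -4 + 2 = -2
  -4 + 5 = 1
  -4 + 10 = 6
  -3 + 2 = -1
  -3 + 5 = 2
  -3 + 10 = 7
  2 + 5 = 7
  2 + 10 = 12
  5 + 10 = 15
Collected distinct sums: {-7, -2, -1, 1, 2, 6, 7, 12, 15}
|A +̂ A| = 9
(Reference bound: |A +̂ A| ≥ 2|A| - 3 for |A| ≥ 2, with |A| = 5 giving ≥ 7.)

|A +̂ A| = 9


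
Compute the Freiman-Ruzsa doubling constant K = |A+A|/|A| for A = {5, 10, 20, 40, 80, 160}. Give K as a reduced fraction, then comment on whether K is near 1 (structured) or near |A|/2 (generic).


|A| = 6.
Compute A + A by enumerating all 36 pairs.
A + A = {10, 15, 20, 25, 30, 40, 45, 50, 60, 80, 85, 90, 100, 120, 160, 165, 170, 180, 200, 240, 320}, so |A + A| = 21.
K = |A + A| / |A| = 21/6 = 7/2 ≈ 3.5000.
Reference: AP of size 6 gives K = 11/6 ≈ 1.8333; a fully generic set of size 6 gives K ≈ 3.5000.

|A| = 6, |A + A| = 21, K = 21/6 = 7/2.


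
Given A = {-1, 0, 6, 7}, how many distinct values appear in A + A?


A + A = {a + a' : a, a' ∈ A}; |A| = 4.
General bounds: 2|A| - 1 ≤ |A + A| ≤ |A|(|A|+1)/2, i.e. 7 ≤ |A + A| ≤ 10.
Lower bound 2|A|-1 is attained iff A is an arithmetic progression.
Enumerate sums a + a' for a ≤ a' (symmetric, so this suffices):
a = -1: -1+-1=-2, -1+0=-1, -1+6=5, -1+7=6
a = 0: 0+0=0, 0+6=6, 0+7=7
a = 6: 6+6=12, 6+7=13
a = 7: 7+7=14
Distinct sums: {-2, -1, 0, 5, 6, 7, 12, 13, 14}
|A + A| = 9

|A + A| = 9


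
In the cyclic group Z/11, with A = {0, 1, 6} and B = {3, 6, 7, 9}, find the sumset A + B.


Work in Z/11Z: reduce every sum a + b modulo 11.
Enumerate all 12 pairs:
a = 0: 0+3=3, 0+6=6, 0+7=7, 0+9=9
a = 1: 1+3=4, 1+6=7, 1+7=8, 1+9=10
a = 6: 6+3=9, 6+6=1, 6+7=2, 6+9=4
Distinct residues collected: {1, 2, 3, 4, 6, 7, 8, 9, 10}
|A + B| = 9 (out of 11 total residues).

A + B = {1, 2, 3, 4, 6, 7, 8, 9, 10}
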